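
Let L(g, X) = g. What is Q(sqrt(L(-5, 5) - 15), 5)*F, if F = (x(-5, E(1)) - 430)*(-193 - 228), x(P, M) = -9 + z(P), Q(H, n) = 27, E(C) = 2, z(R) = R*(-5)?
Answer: 4705938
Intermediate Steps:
z(R) = -5*R
x(P, M) = -9 - 5*P
F = 174294 (F = ((-9 - 5*(-5)) - 430)*(-193 - 228) = ((-9 + 25) - 430)*(-421) = (16 - 430)*(-421) = -414*(-421) = 174294)
Q(sqrt(L(-5, 5) - 15), 5)*F = 27*174294 = 4705938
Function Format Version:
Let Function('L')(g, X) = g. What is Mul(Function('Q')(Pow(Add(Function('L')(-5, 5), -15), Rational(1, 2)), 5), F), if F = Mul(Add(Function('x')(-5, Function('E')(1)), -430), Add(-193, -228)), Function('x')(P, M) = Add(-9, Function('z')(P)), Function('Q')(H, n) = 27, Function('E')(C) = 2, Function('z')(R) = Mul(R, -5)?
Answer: 4705938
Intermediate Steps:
Function('z')(R) = Mul(-5, R)
Function('x')(P, M) = Add(-9, Mul(-5, P))
F = 174294 (F = Mul(Add(Add(-9, Mul(-5, -5)), -430), Add(-193, -228)) = Mul(Add(Add(-9, 25), -430), -421) = Mul(Add(16, -430), -421) = Mul(-414, -421) = 174294)
Mul(Function('Q')(Pow(Add(Function('L')(-5, 5), -15), Rational(1, 2)), 5), F) = Mul(27, 174294) = 4705938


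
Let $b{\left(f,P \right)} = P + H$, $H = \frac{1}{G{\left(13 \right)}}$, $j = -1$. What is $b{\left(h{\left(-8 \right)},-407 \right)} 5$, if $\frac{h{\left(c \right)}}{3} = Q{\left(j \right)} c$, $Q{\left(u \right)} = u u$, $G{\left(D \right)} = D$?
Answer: $- \frac{26450}{13} \approx -2034.6$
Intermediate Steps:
$Q{\left(u \right)} = u^{2}$
$h{\left(c \right)} = 3 c$ ($h{\left(c \right)} = 3 \left(-1\right)^{2} c = 3 \cdot 1 c = 3 c$)
$H = \frac{1}{13} \approx 0.076923$
$b{\left(f,P \right)} = \frac{1}{13} + P$ ($b{\left(f,P \right)} = P + \frac{1}{13} = \frac{1}{13} + P$)
$b{\left(h{\left(-8 \right)},-407 \right)} 5 = \left(\frac{1}{13} - 407\right) 5 = \left(- \frac{5290}{13}\right) 5 = - \frac{26450}{13}$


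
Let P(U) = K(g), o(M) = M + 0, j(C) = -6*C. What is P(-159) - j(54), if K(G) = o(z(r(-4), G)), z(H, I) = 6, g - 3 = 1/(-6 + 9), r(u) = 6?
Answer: 330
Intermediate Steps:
g = 10/3 (g = 3 + 1/(-6 + 9) = 3 + 1/3 = 3 + ⅓ = 10/3 ≈ 3.3333)
o(M) = M
K(G) = 6
P(U) = 6
P(-159) - j(54) = 6 - (-6)*54 = 6 - 1*(-324) = 6 + 324 = 330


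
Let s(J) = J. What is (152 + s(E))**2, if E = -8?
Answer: 20736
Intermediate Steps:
(152 + s(E))**2 = (152 - 8)**2 = 144**2 = 20736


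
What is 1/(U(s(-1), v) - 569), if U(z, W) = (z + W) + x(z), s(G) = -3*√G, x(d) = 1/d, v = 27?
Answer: -2439/1321970 + 6*I/660985 ≈ -0.001845 + 9.0774e-6*I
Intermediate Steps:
U(z, W) = W + z + 1/z (U(z, W) = (z + W) + 1/z = (W + z) + 1/z = W + z + 1/z)
1/(U(s(-1), v) - 569) = 1/((27 - 3*I + 1/(-3*I)) - 569) = 1/((27 - 3*I + I/3) - 569) = 1/((27 - 8*I/3) - 569) = 1/(-542 - 8*I/3) = 9*(-542 + 8*I/3)/2643940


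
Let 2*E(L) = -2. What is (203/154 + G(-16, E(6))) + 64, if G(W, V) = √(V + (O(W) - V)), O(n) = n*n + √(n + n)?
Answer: 1437/22 + 2*√(64 + I*√2) ≈ 81.319 + 0.17677*I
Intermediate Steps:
O(n) = n² + √2*√n (O(n) = n² + √(2*n) = n² + √2*√n)
E(L) = -1 (E(L) = (½)*(-2) = -1)
G(W, V) = √(W² + √2*√W) (G(W, V) = √(V + ((W² + √2*√W) - V)) = √(V + (W² - V + √2*√W)) = √(W² + √2*√W))
(203/154 + G(-16, E(6))) + 64 = (203/154 + √((-16)² + √2*√(-16))) + 64 = (203*(1/154) + √(256 + √2*(4*I))) + 64 = (29/22 + √(256 + 4*I*√2)) + 64 = 1437/22 + √(256 + 4*I*√2)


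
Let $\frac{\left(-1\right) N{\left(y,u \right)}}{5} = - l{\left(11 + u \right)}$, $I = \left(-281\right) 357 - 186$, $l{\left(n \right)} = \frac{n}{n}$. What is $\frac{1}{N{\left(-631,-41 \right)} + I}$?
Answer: $- \frac{1}{100498} \approx -9.9504 \cdot 10^{-6}$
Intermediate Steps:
$l{\left(n \right)} = 1$
$I = -100503$ ($I = -100317 - 186 = -100503$)
$N{\left(y,u \right)} = 5$ ($N{\left(y,u \right)} = - 5 \left(\left(-1\right) 1\right) = \left(-5\right) \left(-1\right) = 5$)
$\frac{1}{N{\left(-631,-41 \right)} + I} = \frac{1}{5 - 100503} = \frac{1}{-100498} = - \frac{1}{100498}$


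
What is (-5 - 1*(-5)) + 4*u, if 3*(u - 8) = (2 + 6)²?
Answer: 352/3 ≈ 117.33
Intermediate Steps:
u = 88/3 (u = 8 + (2 + 6)²/3 = 8 + (⅓)*8² = 8 + (⅓)*64 = 8 + 64/3 = 88/3 ≈ 29.333)
(-5 - 1*(-5)) + 4*u = (-5 - 1*(-5)) + 4*(88/3) = (-5 + 5) + 352/3 = 0 + 352/3 = 352/3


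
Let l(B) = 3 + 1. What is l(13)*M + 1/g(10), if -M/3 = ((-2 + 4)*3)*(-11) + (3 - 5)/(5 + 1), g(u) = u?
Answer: 7961/10 ≈ 796.10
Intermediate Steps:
l(B) = 4
M = 199 (M = -3*(((-2 + 4)*3)*(-11) + (3 - 5)/(5 + 1)) = -3*((2*3)*(-11) - 2/6) = -3*(6*(-11) - 2*1/6) = -3*(-66 - 1/3) = -3*(-199/3) = 199)
l(13)*M + 1/g(10) = 4*199 + 1/10 = 796 + 1/10 = 7961/10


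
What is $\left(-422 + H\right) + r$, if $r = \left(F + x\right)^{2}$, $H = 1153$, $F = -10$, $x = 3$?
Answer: $780$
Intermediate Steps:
$r = 49$ ($r = \left(-10 + 3\right)^{2} = \left(-7\right)^{2} = 49$)
$\left(-422 + H\right) + r = \left(-422 + 1153\right) + 49 = 731 + 49 = 780$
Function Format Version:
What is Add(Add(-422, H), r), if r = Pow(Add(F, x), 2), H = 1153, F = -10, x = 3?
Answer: 780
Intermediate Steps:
r = 49 (r = Pow(Add(-10, 3), 2) = Pow(-7, 2) = 49)
Add(Add(-422, H), r) = Add(Add(-422, 1153), 49) = Add(731, 49) = 780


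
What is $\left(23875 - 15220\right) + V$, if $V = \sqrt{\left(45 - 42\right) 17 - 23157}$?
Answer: $8655 + i \sqrt{23106} \approx 8655.0 + 152.01 i$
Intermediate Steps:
$V = i \sqrt{23106}$ ($V = \sqrt{3 \cdot 17 - 23157} = \sqrt{51 - 23157} = \sqrt{-23106} = i \sqrt{23106} \approx 152.01 i$)
$\left(23875 - 15220\right) + V = \left(23875 - 15220\right) + i \sqrt{23106} = 8655 + i \sqrt{23106}$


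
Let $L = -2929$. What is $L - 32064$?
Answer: $-34993$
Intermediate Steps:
$L - 32064 = -2929 - 32064 = -34993$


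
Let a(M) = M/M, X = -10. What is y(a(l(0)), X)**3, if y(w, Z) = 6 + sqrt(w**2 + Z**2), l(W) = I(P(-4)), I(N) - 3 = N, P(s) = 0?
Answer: (6 + sqrt(101))**3 ≈ 4134.4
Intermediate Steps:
I(N) = 3 + N
l(W) = 3 (l(W) = 3 + 0 = 3)
a(M) = 1
y(w, Z) = 6 + sqrt(Z**2 + w**2)
y(a(l(0)), X)**3 = (6 + sqrt((-10)**2 + 1**2))**3 = (6 + sqrt(100 + 1))**3 = (6 + sqrt(101))**3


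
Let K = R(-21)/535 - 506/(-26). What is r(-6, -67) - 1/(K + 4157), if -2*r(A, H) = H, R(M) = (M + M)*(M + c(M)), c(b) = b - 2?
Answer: 486941032/14535657 ≈ 33.500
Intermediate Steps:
c(b) = -2 + b
R(M) = 2*M*(-2 + 2*M) (R(M) = (M + M)*(M + (-2 + M)) = (2*M)*(-2 + 2*M) = 2*M*(-2 + 2*M))
r(A, H) = -H/2
K = 159379/6955 (K = (4*(-21)*(-1 - 21))/535 - 506/(-26) = (4*(-21)*(-22))*(1/535) - 506*(-1/26) = 1848*(1/535) + 253/13 = 1848/535 + 253/13 = 159379/6955 ≈ 22.916)
r(-6, -67) - 1/(K + 4157) = -½*(-67) - 1/(159379/6955 + 4157) = 67/2 - 1/29071314/6955 = 67/2 - 1*6955/29071314 = 67/2 - 6955/29071314 = 486941032/14535657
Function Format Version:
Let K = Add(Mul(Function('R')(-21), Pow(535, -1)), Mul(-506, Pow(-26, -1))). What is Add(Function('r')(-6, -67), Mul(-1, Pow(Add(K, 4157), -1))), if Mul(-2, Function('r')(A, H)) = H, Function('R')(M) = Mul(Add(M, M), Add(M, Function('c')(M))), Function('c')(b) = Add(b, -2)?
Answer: Rational(486941032, 14535657) ≈ 33.500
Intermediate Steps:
Function('c')(b) = Add(-2, b)
Function('R')(M) = Mul(2, M, Add(-2, Mul(2, M))) (Function('R')(M) = Mul(Add(M, M), Add(M, Add(-2, M))) = Mul(Mul(2, M), Add(-2, Mul(2, M))) = Mul(2, M, Add(-2, Mul(2, M))))
Function('r')(A, H) = Mul(Rational(-1, 2), H)
K = Rational(159379, 6955) (K = Add(Mul(Mul(4, -21, Add(-1, -21)), Pow(535, -1)), Mul(-506, Pow(-26, -1))) = Add(Mul(Mul(4, -21, -22), Rational(1, 535)), Mul(-506, Rational(-1, 26))) = Add(Mul(1848, Rational(1, 535)), Rational(253, 13)) = Add(Rational(1848, 535), Rational(253, 13)) = Rational(159379, 6955) ≈ 22.916)
Add(Function('r')(-6, -67), Mul(-1, Pow(Add(K, 4157), -1))) = Add(Mul(Rational(-1, 2), -67), Mul(-1, Pow(Add(Rational(159379, 6955), 4157), -1))) = Add(Rational(67, 2), Mul(-1, Pow(Rational(29071314, 6955), -1))) = Add(Rational(67, 2), Mul(-1, Rational(6955, 29071314))) = Add(Rational(67, 2), Rational(-6955, 29071314)) = Rational(486941032, 14535657)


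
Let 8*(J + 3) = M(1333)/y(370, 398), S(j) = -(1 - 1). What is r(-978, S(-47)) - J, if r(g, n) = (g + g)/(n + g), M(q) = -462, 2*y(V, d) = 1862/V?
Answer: 7435/266 ≈ 27.951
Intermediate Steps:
S(j) = 0 (S(j) = -1*0 = 0)
y(V, d) = 931/V (y(V, d) = (1862/V)/2 = 931/V)
r(g, n) = 2*g/(g + n) (r(g, n) = (2*g)/(g + n) = 2*g/(g + n))
J = -6903/266 (J = -3 + (-462/(931/370))/8 = -3 + (-462/(931*(1/370)))/8 = -3 + (-462/931/370)/8 = -3 + (-462*370/931)/8 = -3 + (⅛)*(-24420/133) = -3 - 6105/266 = -6903/266 ≈ -25.951)
r(-978, S(-47)) - J = 2*(-978)/(-978 + 0) - 1*(-6903/266) = 2*(-978)/(-978) + 6903/266 = 2*(-978)*(-1/978) + 6903/266 = 2 + 6903/266 = 7435/266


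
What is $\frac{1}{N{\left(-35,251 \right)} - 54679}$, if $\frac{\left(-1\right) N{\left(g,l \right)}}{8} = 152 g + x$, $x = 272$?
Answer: $- \frac{1}{14295} \approx -6.9955 \cdot 10^{-5}$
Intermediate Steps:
$N{\left(g,l \right)} = -2176 - 1216 g$ ($N{\left(g,l \right)} = - 8 \left(152 g + 272\right) = - 8 \left(272 + 152 g\right) = -2176 - 1216 g$)
$\frac{1}{N{\left(-35,251 \right)} - 54679} = \frac{1}{\left(-2176 - -42560\right) - 54679} = \frac{1}{\left(-2176 + 42560\right) - 54679} = \frac{1}{40384 - 54679} = \frac{1}{-14295} = - \frac{1}{14295}$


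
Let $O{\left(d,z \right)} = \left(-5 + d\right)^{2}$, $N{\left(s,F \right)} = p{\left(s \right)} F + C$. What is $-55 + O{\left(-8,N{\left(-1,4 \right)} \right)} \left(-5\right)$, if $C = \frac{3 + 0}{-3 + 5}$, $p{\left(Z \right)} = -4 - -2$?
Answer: $-900$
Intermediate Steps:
$p{\left(Z \right)} = -2$ ($p{\left(Z \right)} = -4 + 2 = -2$)
$C = \frac{3}{2} \approx 1.5$
$N{\left(s,F \right)} = \frac{3}{2} - 2 F$ ($N{\left(s,F \right)} = - 2 F + \frac{3}{2} = \frac{3}{2} - 2 F$)
$-55 + O{\left(-8,N{\left(-1,4 \right)} \right)} \left(-5\right) = -55 + \left(-5 - 8\right)^{2} \left(-5\right) = -55 + \left(-13\right)^{2} \left(-5\right) = -55 + 169 \left(-5\right) = -55 - 845 = -900$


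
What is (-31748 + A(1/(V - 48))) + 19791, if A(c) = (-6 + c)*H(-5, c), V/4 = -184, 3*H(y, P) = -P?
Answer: -22048330081/1843968 ≈ -11957.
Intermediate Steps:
H(y, P) = -P/3 (H(y, P) = (-P)/3 = -P/3)
V = -736 (V = 4*(-184) = -736)
A(c) = -c*(-6 + c)/3 (A(c) = (-6 + c)*(-c/3) = -c*(-6 + c)/3)
(-31748 + A(1/(V - 48))) + 19791 = (-31748 + (6 - 1/(-736 - 48))/(3*(-736 - 48))) + 19791 = (-31748 + (1/3)*(6 - 1/(-784))/(-784)) + 19791 = (-31748 + (1/3)*(-1/784)*(6 - 1*(-1/784))) + 19791 = (-31748 + (1/3)*(-1/784)*(6 + 1/784)) + 19791 = (-31748 + (1/3)*(-1/784)*(4705/784)) + 19791 = (-31748 - 4705/1843968) + 19791 = -58542300769/1843968 + 19791 = -22048330081/1843968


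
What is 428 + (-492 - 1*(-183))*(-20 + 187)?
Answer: -51175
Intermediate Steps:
428 + (-492 - 1*(-183))*(-20 + 187) = 428 + (-492 + 183)*167 = 428 - 309*167 = 428 - 51603 = -51175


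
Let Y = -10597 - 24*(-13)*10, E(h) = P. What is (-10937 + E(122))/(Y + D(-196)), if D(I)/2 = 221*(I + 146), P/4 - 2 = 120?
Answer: 3483/9859 ≈ 0.35328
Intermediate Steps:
P = 488 (P = 8 + 4*120 = 8 + 480 = 488)
E(h) = 488
D(I) = 64532 + 442*I (D(I) = 2*(221*(I + 146)) = 2*(221*(146 + I)) = 2*(32266 + 221*I) = 64532 + 442*I)
Y = -7477 (Y = -10597 - (-312)*10 = -10597 - 1*(-3120) = -10597 + 3120 = -7477)
(-10937 + E(122))/(Y + D(-196)) = (-10937 + 488)/(-7477 + (64532 + 442*(-196))) = -10449/(-7477 + (64532 - 86632)) = -10449/(-7477 - 22100) = -10449/(-29577) = -10449*(-1/29577) = 3483/9859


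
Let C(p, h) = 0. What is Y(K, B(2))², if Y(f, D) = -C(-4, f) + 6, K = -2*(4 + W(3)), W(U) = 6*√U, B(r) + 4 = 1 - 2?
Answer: 36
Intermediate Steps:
B(r) = -5 (B(r) = -4 + (1 - 2) = -4 - 1 = -5)
K = -8 - 12*√3 (K = -2*(4 + 6*√3) = -8 - 12*√3 ≈ -28.785)
Y(f, D) = 6 (Y(f, D) = -1*0 + 6 = 0 + 6 = 6)
Y(K, B(2))² = 6² = 36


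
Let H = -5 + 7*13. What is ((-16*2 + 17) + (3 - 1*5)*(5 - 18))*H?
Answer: 946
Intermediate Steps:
H = 86 (H = -5 + 91 = 86)
((-16*2 + 17) + (3 - 1*5)*(5 - 18))*H = ((-16*2 + 17) + (3 - 1*5)*(5 - 18))*86 = ((-32 + 17) + (3 - 5)*(-13))*86 = (-15 - 2*(-13))*86 = (-15 + 26)*86 = 11*86 = 946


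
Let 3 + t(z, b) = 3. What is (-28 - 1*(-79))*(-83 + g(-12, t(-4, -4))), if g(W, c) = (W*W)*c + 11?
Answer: -3672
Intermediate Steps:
t(z, b) = 0 (t(z, b) = -3 + 3 = 0)
g(W, c) = 11 + c*W² (g(W, c) = W²*c + 11 = c*W² + 11 = 11 + c*W²)
(-28 - 1*(-79))*(-83 + g(-12, t(-4, -4))) = (-28 - 1*(-79))*(-83 + (11 + 0*(-12)²)) = (-28 + 79)*(-83 + (11 + 0*144)) = 51*(-83 + (11 + 0)) = 51*(-83 + 11) = 51*(-72) = -3672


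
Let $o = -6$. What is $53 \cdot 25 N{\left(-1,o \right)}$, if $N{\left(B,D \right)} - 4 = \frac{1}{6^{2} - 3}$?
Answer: $\frac{176225}{33} \approx 5340.1$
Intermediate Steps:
$N{\left(B,D \right)} = \frac{133}{33}$ ($N{\left(B,D \right)} = 4 + \frac{1}{6^{2} - 3} = 4 + \frac{1}{36 - 3} = 4 + \frac{1}{33} = \frac{133}{33}$)
$53 \cdot 25 N{\left(-1,o \right)} = 53 \cdot 25 \cdot \frac{133}{33} = 1325 \cdot \frac{133}{33} = \frac{176225}{33}$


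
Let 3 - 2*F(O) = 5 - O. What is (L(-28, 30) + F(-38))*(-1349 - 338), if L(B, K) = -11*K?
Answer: 590450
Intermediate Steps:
F(O) = -1 + O/2 (F(O) = 3/2 - (5 - O)/2 = 3/2 + (-5/2 + O/2) = -1 + O/2)
(L(-28, 30) + F(-38))*(-1349 - 338) = (-11*30 + (-1 + (1/2)*(-38)))*(-1349 - 338) = (-330 + (-1 - 19))*(-1687) = (-330 - 20)*(-1687) = -350*(-1687) = 590450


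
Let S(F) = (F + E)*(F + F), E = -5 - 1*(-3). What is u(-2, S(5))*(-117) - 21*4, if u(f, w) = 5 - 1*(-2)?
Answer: -903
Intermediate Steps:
E = -2 (E = -5 + 3 = -2)
S(F) = 2*F*(-2 + F) (S(F) = (F - 2)*(F + F) = (-2 + F)*(2*F) = 2*F*(-2 + F))
u(f, w) = 7 (u(f, w) = 5 + 2 = 7)
u(-2, S(5))*(-117) - 21*4 = 7*(-117) - 21*4 = -819 - 84 = -903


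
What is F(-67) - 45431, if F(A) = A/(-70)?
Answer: -3180103/70 ≈ -45430.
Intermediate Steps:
F(A) = -A/70 (F(A) = A*(-1/70) = -A/70)
F(-67) - 45431 = -1/70*(-67) - 45431 = 67/70 - 45431 = -3180103/70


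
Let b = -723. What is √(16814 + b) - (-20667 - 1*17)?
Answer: 20684 + √16091 ≈ 20811.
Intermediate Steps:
√(16814 + b) - (-20667 - 1*17) = √(16814 - 723) - (-20667 - 1*17) = √16091 - (-20667 - 17) = √16091 - 1*(-20684) = √16091 + 20684 = 20684 + √16091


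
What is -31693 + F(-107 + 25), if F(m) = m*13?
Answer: -32759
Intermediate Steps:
F(m) = 13*m
-31693 + F(-107 + 25) = -31693 + 13*(-107 + 25) = -31693 + 13*(-82) = -31693 - 1066 = -32759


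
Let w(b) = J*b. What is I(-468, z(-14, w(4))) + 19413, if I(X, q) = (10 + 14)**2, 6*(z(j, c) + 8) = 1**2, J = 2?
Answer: 19989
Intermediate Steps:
w(b) = 2*b
z(j, c) = -47/6 (z(j, c) = -8 + (1/6)*1**2 = -8 + (1/6)*1 = -8 + 1/6 = -47/6)
I(X, q) = 576 (I(X, q) = 24**2 = 576)
I(-468, z(-14, w(4))) + 19413 = 576 + 19413 = 19989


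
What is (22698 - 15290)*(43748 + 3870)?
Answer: 352754144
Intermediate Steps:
(22698 - 15290)*(43748 + 3870) = 7408*47618 = 352754144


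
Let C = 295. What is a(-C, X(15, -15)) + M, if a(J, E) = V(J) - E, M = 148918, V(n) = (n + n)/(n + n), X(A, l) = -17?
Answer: 148936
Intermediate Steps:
V(n) = 1 (V(n) = (2*n)/((2*n)) = (2*n)*(1/(2*n)) = 1)
a(J, E) = 1 - E
a(-C, X(15, -15)) + M = (1 - 1*(-17)) + 148918 = (1 + 17) + 148918 = 18 + 148918 = 148936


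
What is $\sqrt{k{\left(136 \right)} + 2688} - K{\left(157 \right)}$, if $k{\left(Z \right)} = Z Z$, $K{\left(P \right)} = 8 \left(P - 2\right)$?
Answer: $-1240 + 8 \sqrt{331} \approx -1094.5$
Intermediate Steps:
$K{\left(P \right)} = -16 + 8 P$ ($K{\left(P \right)} = 8 \left(-2 + P\right) = -16 + 8 P$)
$k{\left(Z \right)} = Z^{2}$
$\sqrt{k{\left(136 \right)} + 2688} - K{\left(157 \right)} = \sqrt{136^{2} + 2688} - \left(-16 + 8 \cdot 157\right) = \sqrt{18496 + 2688} - \left(-16 + 1256\right) = \sqrt{21184} - 1240 = 8 \sqrt{331} - 1240 = -1240 + 8 \sqrt{331}$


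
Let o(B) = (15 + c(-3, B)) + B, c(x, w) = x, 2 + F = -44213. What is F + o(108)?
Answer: -44095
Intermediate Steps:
F = -44215 (F = -2 - 44213 = -44215)
o(B) = 12 + B (o(B) = (15 - 3) + B = 12 + B)
F + o(108) = -44215 + (12 + 108) = -44215 + 120 = -44095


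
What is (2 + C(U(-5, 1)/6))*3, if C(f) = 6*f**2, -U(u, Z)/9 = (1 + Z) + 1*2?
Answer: 654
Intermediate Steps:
U(u, Z) = -27 - 9*Z (U(u, Z) = -9*((1 + Z) + 1*2) = -9*((1 + Z) + 2) = -9*(3 + Z) = -27 - 9*Z)
(2 + C(U(-5, 1)/6))*3 = (2 + 6*((-27 - 9*1)/6)**2)*3 = (2 + 6*((-27 - 9)*(1/6))**2)*3 = (2 + 6*(-36*1/6)**2)*3 = (2 + 6*(-6)**2)*3 = (2 + 6*36)*3 = (2 + 216)*3 = 218*3 = 654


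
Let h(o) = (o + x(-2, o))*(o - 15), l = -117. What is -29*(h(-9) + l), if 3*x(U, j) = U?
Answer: -3335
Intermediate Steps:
x(U, j) = U/3
h(o) = (-15 + o)*(-⅔ + o) (h(o) = (o + (⅓)*(-2))*(o - 15) = (o - ⅔)*(-15 + o) = (-⅔ + o)*(-15 + o) = (-15 + o)*(-⅔ + o))
-29*(h(-9) + l) = -29*((10 + (-9)² - 47/3*(-9)) - 117) = -29*((10 + 81 + 141) - 117) = -29*(232 - 117) = -29*115 = -3335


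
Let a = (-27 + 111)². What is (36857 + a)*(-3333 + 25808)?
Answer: 986944675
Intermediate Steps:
a = 7056 (a = 84² = 7056)
(36857 + a)*(-3333 + 25808) = (36857 + 7056)*(-3333 + 25808) = 43913*22475 = 986944675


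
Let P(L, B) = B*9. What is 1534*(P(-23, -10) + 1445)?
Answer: 2078570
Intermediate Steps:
P(L, B) = 9*B
1534*(P(-23, -10) + 1445) = 1534*(9*(-10) + 1445) = 1534*(-90 + 1445) = 1534*1355 = 2078570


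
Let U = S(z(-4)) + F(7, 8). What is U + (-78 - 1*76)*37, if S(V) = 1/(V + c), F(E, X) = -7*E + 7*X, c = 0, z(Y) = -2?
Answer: -11383/2 ≈ -5691.5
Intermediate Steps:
S(V) = 1/V (S(V) = 1/(V + 0) = 1/V)
U = 13/2 (U = 1/(-2) + (-7*7 + 7*8) = -½ + (-49 + 56) = -½ + 7 = 13/2 ≈ 6.5000)
U + (-78 - 1*76)*37 = 13/2 + (-78 - 1*76)*37 = 13/2 + (-78 - 76)*37 = 13/2 - 154*37 = 13/2 - 5698 = -11383/2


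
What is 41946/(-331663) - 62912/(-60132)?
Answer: 4585821446/4985889879 ≈ 0.91976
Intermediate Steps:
41946/(-331663) - 62912/(-60132) = 41946*(-1/331663) - 62912*(-1/60132) = -41946/331663 + 15728/15033 = 4585821446/4985889879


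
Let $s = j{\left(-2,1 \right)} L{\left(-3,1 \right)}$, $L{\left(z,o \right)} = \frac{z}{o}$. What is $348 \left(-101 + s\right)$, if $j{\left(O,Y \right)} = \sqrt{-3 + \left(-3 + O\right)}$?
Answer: $-35148 - 2088 i \sqrt{2} \approx -35148.0 - 2952.9 i$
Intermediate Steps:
$j{\left(O,Y \right)} = \sqrt{-6 + O}$
$s = - 6 i \sqrt{2}$ ($s = \sqrt{-6 - 2} \left(- \frac{3}{1}\right) = \sqrt{-8} \left(\left(-3\right) 1\right) = 2 i \sqrt{2} \left(-3\right) = - 6 i \sqrt{2} \approx - 8.4853 i$)
$348 \left(-101 + s\right) = 348 \left(-101 - 6 i \sqrt{2}\right) = -35148 - 2088 i \sqrt{2}$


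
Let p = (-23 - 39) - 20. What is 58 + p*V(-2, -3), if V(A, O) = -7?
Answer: 632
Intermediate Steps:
p = -82 (p = -62 - 20 = -82)
58 + p*V(-2, -3) = 58 - 82*(-7) = 58 + 574 = 632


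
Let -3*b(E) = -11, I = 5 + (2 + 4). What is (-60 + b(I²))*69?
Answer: -3887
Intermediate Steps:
I = 11 (I = 5 + 6 = 11)
b(E) = 11/3 (b(E) = -⅓*(-11) = 11/3)
(-60 + b(I²))*69 = (-60 + 11/3)*69 = -169/3*69 = -3887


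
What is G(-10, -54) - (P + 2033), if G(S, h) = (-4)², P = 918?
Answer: -2935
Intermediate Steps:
G(S, h) = 16
G(-10, -54) - (P + 2033) = 16 - (918 + 2033) = 16 - 1*2951 = 16 - 2951 = -2935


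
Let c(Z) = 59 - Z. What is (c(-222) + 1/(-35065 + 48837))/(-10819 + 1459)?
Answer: -3869933/128905920 ≈ -0.030021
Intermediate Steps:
(c(-222) + 1/(-35065 + 48837))/(-10819 + 1459) = ((59 - 1*(-222)) + 1/(-35065 + 48837))/(-10819 + 1459) = ((59 + 222) + 1/13772)/(-9360) = (281 + 1/13772)*(-1/9360) = (3869933/13772)*(-1/9360) = -3869933/128905920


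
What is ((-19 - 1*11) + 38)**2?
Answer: 64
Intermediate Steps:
((-19 - 1*11) + 38)**2 = ((-19 - 11) + 38)**2 = (-30 + 38)**2 = 8**2 = 64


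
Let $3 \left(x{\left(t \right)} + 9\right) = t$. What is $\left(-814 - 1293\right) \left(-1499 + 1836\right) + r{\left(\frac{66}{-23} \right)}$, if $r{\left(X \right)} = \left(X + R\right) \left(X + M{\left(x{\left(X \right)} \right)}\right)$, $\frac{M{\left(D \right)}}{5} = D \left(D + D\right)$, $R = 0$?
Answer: $- \frac{8673798725}{12167} \approx -7.129 \cdot 10^{5}$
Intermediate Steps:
$x{\left(t \right)} = -9 + \frac{t}{3}$
$M{\left(D \right)} = 10 D^{2}$ ($M{\left(D \right)} = 5 D \left(D + D\right) = 5 D 2 D = 5 \cdot 2 D^{2} = 10 D^{2}$)
$r{\left(X \right)} = X \left(X + 10 \left(-9 + \frac{X}{3}\right)^{2}\right)$ ($r{\left(X \right)} = \left(X + 0\right) \left(X + 10 \left(-9 + \frac{X}{3}\right)^{2}\right) = X \left(X + 10 \left(-9 + \frac{X}{3}\right)^{2}\right)$)
$\left(-814 - 1293\right) \left(-1499 + 1836\right) + r{\left(\frac{66}{-23} \right)} = \left(-814 - 1293\right) \left(-1499 + 1836\right) + \frac{\frac{66}{-23} \left(9 \frac{66}{-23} + 10 \left(-27 + \frac{66}{-23}\right)^{2}\right)}{9} = \left(-2107\right) 337 + \frac{66 \left(- \frac{1}{23}\right) \left(9 \cdot 66 \left(- \frac{1}{23}\right) + 10 \left(-27 + 66 \left(- \frac{1}{23}\right)\right)^{2}\right)}{9} = -710059 + \frac{1}{9} \left(- \frac{66}{23}\right) \left(9 \left(- \frac{66}{23}\right) + 10 \left(-27 - \frac{66}{23}\right)^{2}\right) = -710059 + \frac{1}{9} \left(- \frac{66}{23}\right) \left(- \frac{594}{23} + 10 \left(- \frac{687}{23}\right)^{2}\right) = -710059 + \frac{1}{9} \left(- \frac{66}{23}\right) \left(- \frac{594}{23} + 10 \cdot \frac{471969}{529}\right) = -710059 + \frac{1}{9} \left(- \frac{66}{23}\right) \left(- \frac{594}{23} + \frac{4719690}{529}\right) = -710059 + \frac{1}{9} \left(- \frac{66}{23}\right) \frac{4706028}{529} = -710059 - \frac{34510872}{12167} = - \frac{8673798725}{12167}$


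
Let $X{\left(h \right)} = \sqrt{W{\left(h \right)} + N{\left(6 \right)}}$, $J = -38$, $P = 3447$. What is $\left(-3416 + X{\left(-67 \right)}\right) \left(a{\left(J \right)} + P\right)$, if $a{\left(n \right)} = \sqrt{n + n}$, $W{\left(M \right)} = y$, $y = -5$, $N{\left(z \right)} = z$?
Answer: $-11771505 - 6830 i \sqrt{19} \approx -1.1772 \cdot 10^{7} - 29771.0 i$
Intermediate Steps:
$W{\left(M \right)} = -5$
$a{\left(n \right)} = \sqrt{2} \sqrt{n}$ ($a{\left(n \right)} = \sqrt{2 n} = \sqrt{2} \sqrt{n}$)
$X{\left(h \right)} = 1$ ($X{\left(h \right)} = \sqrt{-5 + 6} = \sqrt{1} = 1$)
$\left(-3416 + X{\left(-67 \right)}\right) \left(a{\left(J \right)} + P\right) = \left(-3416 + 1\right) \left(\sqrt{2} \sqrt{-38} + 3447\right) = - 3415 \left(\sqrt{2} i \sqrt{38} + 3447\right) = - 3415 \left(2 i \sqrt{19} + 3447\right) = - 3415 \left(3447 + 2 i \sqrt{19}\right) = -11771505 - 6830 i \sqrt{19}$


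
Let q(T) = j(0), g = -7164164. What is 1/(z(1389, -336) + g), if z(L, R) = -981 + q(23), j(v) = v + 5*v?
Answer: -1/7165145 ≈ -1.3956e-7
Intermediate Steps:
j(v) = 6*v
q(T) = 0 (q(T) = 6*0 = 0)
z(L, R) = -981 (z(L, R) = -981 + 0 = -981)
1/(z(1389, -336) + g) = 1/(-981 - 7164164) = 1/(-7165145) = -1/7165145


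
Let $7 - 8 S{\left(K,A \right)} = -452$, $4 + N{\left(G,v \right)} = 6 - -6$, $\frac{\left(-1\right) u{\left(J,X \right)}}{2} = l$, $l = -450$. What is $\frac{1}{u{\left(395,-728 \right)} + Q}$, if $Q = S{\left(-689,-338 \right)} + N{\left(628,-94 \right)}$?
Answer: $\frac{8}{7723} \approx 0.0010359$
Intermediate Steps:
$u{\left(J,X \right)} = 900$ ($u{\left(J,X \right)} = \left(-2\right) \left(-450\right) = 900$)
$N{\left(G,v \right)} = 8$ ($N{\left(G,v \right)} = -4 + \left(6 - -6\right) = -4 + \left(6 + 6\right) = -4 + 12 = 8$)
$S{\left(K,A \right)} = \frac{459}{8}$ ($S{\left(K,A \right)} = \frac{7}{8} - - \frac{113}{2} = \frac{7}{8} + \frac{113}{2} = \frac{459}{8}$)
$Q = \frac{523}{8}$ ($Q = \frac{459}{8} + 8 = \frac{523}{8} \approx 65.375$)
$\frac{1}{u{\left(395,-728 \right)} + Q} = \frac{1}{900 + \frac{523}{8}} = \frac{1}{\frac{7723}{8}} = \frac{8}{7723}$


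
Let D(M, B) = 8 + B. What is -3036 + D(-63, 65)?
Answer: -2963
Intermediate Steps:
-3036 + D(-63, 65) = -3036 + (8 + 65) = -3036 + 73 = -2963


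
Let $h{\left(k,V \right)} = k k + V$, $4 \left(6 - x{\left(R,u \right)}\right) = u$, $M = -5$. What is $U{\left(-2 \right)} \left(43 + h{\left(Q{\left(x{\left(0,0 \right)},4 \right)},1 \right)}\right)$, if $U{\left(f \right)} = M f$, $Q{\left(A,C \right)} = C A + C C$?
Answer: $16440$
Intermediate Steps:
$x{\left(R,u \right)} = 6 - \frac{u}{4}$
$Q{\left(A,C \right)} = C^{2} + A C$ ($Q{\left(A,C \right)} = A C + C^{2} = C^{2} + A C$)
$h{\left(k,V \right)} = V + k^{2}$ ($h{\left(k,V \right)} = k^{2} + V = V + k^{2}$)
$U{\left(f \right)} = - 5 f$
$U{\left(-2 \right)} \left(43 + h{\left(Q{\left(x{\left(0,0 \right)},4 \right)},1 \right)}\right) = \left(-5\right) \left(-2\right) \left(43 + \left(1 + \left(4 \left(\left(6 - 0\right) + 4\right)\right)^{2}\right)\right) = 10 \left(43 + \left(1 + \left(4 \left(\left(6 + 0\right) + 4\right)\right)^{2}\right)\right) = 10 \left(43 + \left(1 + \left(4 \left(6 + 4\right)\right)^{2}\right)\right) = 10 \left(43 + \left(1 + \left(4 \cdot 10\right)^{2}\right)\right) = 10 \left(43 + \left(1 + 40^{2}\right)\right) = 10 \left(43 + \left(1 + 1600\right)\right) = 10 \left(43 + 1601\right) = 10 \cdot 1644 = 16440$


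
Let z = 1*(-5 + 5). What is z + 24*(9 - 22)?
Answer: -312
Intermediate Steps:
z = 0 (z = 1*0 = 0)
z + 24*(9 - 22) = 0 + 24*(9 - 22) = 0 + 24*(-13) = 0 - 312 = -312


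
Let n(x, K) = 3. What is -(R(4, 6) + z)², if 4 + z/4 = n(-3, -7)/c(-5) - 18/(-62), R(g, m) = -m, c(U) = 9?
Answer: -3290596/8649 ≈ -380.46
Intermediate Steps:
z = -1256/93 (z = -16 + 4*(3/9 - 18/(-62)) = -16 + 4*(3*(⅑) - 18*(-1/62)) = -16 + 4*(⅓ + 9/31) = -16 + 4*(58/93) = -16 + 232/93 = -1256/93 ≈ -13.505)
-(R(4, 6) + z)² = -(-1*6 - 1256/93)² = -(-6 - 1256/93)² = -(-1814/93)² = -1*3290596/8649 = -3290596/8649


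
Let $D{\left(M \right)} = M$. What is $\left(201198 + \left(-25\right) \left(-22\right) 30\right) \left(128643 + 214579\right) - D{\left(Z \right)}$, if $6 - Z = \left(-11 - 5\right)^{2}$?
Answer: $74718743206$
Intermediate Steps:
$Z = -250$ ($Z = 6 - \left(-11 - 5\right)^{2} = 6 - \left(-16\right)^{2} = 6 - 256 = -250$)
$\left(201198 + \left(-25\right) \left(-22\right) 30\right) \left(128643 + 214579\right) - D{\left(Z \right)} = \left(201198 + \left(-25\right) \left(-22\right) 30\right) \left(128643 + 214579\right) - -250 = \left(201198 + 550 \cdot 30\right) 343222 + 250 = \left(201198 + 16500\right) 343222 + 250 = 217698 \cdot 343222 + 250 = 74718742956 + 250 = 74718743206$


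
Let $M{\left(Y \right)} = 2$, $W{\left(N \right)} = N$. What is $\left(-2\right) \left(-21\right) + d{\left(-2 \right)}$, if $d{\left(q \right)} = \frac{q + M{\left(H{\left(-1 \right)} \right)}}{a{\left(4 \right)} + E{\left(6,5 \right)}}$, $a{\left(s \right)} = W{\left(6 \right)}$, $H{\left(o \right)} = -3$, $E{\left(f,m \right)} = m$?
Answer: $42$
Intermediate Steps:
$a{\left(s \right)} = 6$
$d{\left(q \right)} = \frac{2}{11} + \frac{q}{11}$ ($d{\left(q \right)} = \frac{q + 2}{6 + 5} = \frac{2 + q}{11} = \left(2 + q\right) \frac{1}{11} = \frac{2}{11} + \frac{q}{11}$)
$\left(-2\right) \left(-21\right) + d{\left(-2 \right)} = \left(-2\right) \left(-21\right) + \left(\frac{2}{11} + \frac{1}{11} \left(-2\right)\right) = 42 + \left(\frac{2}{11} - \frac{2}{11}\right) = 42 + 0 = 42$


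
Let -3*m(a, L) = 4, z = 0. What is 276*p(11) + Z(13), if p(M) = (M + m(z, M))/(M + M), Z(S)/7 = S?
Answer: 2335/11 ≈ 212.27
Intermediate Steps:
m(a, L) = -4/3 (m(a, L) = -⅓*4 = -4/3)
Z(S) = 7*S
p(M) = (-4/3 + M)/(2*M) (p(M) = (M - 4/3)/(M + M) = (-4/3 + M)/((2*M)) = (-4/3 + M)*(1/(2*M)) = (-4/3 + M)/(2*M))
276*p(11) + Z(13) = 276*((⅙)*(-4 + 3*11)/11) + 7*13 = 276*((⅙)*(1/11)*(-4 + 33)) + 91 = 276*((⅙)*(1/11)*29) + 91 = 276*(29/66) + 91 = 1334/11 + 91 = 2335/11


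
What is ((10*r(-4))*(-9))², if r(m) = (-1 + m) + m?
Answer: 656100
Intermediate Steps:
r(m) = -1 + 2*m
((10*r(-4))*(-9))² = ((10*(-1 + 2*(-4)))*(-9))² = ((10*(-1 - 8))*(-9))² = ((10*(-9))*(-9))² = (-90*(-9))² = 810² = 656100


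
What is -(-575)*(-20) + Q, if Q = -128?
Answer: -11628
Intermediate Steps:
-(-575)*(-20) + Q = -(-575)*(-20) - 128 = -115*100 - 128 = -11500 - 128 = -11628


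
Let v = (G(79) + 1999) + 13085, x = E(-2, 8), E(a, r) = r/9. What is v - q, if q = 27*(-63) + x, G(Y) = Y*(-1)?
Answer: 150346/9 ≈ 16705.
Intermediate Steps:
E(a, r) = r/9 (E(a, r) = r*(⅑) = r/9)
x = 8/9 (x = (⅑)*8 = 8/9 ≈ 0.88889)
G(Y) = -Y
v = 15005 (v = (-1*79 + 1999) + 13085 = (-79 + 1999) + 13085 = 1920 + 13085 = 15005)
q = -15301/9 (q = 27*(-63) + 8/9 = -1701 + 8/9 = -15301/9 ≈ -1700.1)
v - q = 15005 - 1*(-15301/9) = 15005 + 15301/9 = 150346/9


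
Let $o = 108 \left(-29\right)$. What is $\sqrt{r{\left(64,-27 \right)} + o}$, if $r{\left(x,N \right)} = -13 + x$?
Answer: $i \sqrt{3081} \approx 55.507 i$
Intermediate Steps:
$o = -3132$
$\sqrt{r{\left(64,-27 \right)} + o} = \sqrt{\left(-13 + 64\right) - 3132} = \sqrt{51 - 3132} = \sqrt{-3081} = i \sqrt{3081}$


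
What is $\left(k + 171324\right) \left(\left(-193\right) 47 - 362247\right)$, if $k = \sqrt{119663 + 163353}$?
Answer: $-63615685032 - 742636 \sqrt{70754} \approx -6.3813 \cdot 10^{10}$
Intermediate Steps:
$k = 2 \sqrt{70754}$ ($k = \sqrt{283016} = 2 \sqrt{70754} \approx 531.99$)
$\left(k + 171324\right) \left(\left(-193\right) 47 - 362247\right) = \left(2 \sqrt{70754} + 171324\right) \left(\left(-193\right) 47 - 362247\right) = \left(171324 + 2 \sqrt{70754}\right) \left(-9071 - 362247\right) = \left(171324 + 2 \sqrt{70754}\right) \left(-371318\right) = -63615685032 - 742636 \sqrt{70754}$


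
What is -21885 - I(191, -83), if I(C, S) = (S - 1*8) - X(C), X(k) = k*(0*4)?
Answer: -21794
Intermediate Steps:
X(k) = 0 (X(k) = k*0 = 0)
I(C, S) = -8 + S (I(C, S) = (S - 1*8) - 1*0 = (S - 8) + 0 = (-8 + S) + 0 = -8 + S)
-21885 - I(191, -83) = -21885 - (-8 - 83) = -21885 - 1*(-91) = -21885 + 91 = -21794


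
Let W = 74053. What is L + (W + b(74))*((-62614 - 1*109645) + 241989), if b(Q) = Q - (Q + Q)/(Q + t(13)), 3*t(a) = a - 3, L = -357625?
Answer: 149883154450/29 ≈ 5.1684e+9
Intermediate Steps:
t(a) = -1 + a/3 (t(a) = (a - 3)/3 = (-3 + a)/3 = -1 + a/3)
b(Q) = Q - 2*Q/(10/3 + Q) (b(Q) = Q - (Q + Q)/(Q + (-1 + (⅓)*13)) = Q - 2*Q/(Q + (-1 + 13/3)) = Q - 2*Q/(Q + 10/3) = Q - 2*Q/(10/3 + Q))
L + (W + b(74))*((-62614 - 1*109645) + 241989) = -357625 + (74053 + 74*(4 + 3*74)/(10 + 3*74))*((-62614 - 1*109645) + 241989) = -357625 + (74053 + 74*(4 + 222)/(10 + 222))*((-62614 - 109645) + 241989) = -357625 + (74053 + 74*226/232)*(-172259 + 241989) = -357625 + (74053 + 74*(1/232)*226)*69730 = -357625 + (74053 + 4181/58)*69730 = -357625 + (4299255/58)*69730 = -357625 + 149893525575/29 = 149883154450/29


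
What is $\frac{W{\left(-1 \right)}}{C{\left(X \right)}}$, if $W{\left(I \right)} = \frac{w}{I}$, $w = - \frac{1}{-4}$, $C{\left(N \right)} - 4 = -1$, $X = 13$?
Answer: $- \frac{1}{12} \approx -0.083333$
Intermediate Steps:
$C{\left(N \right)} = 3$ ($C{\left(N \right)} = 4 - 1 = 3$)
$w = \frac{1}{4}$ ($w = \left(-1\right) \left(- \frac{1}{4}\right) = \frac{1}{4} \approx 0.25$)
$W{\left(I \right)} = \frac{1}{4 I}$
$\frac{W{\left(-1 \right)}}{C{\left(X \right)}} = \frac{\frac{1}{4} \frac{1}{-1}}{3} = \frac{\frac{1}{4} \left(-1\right)}{3} = \frac{1}{3} \left(- \frac{1}{4}\right) = - \frac{1}{12}$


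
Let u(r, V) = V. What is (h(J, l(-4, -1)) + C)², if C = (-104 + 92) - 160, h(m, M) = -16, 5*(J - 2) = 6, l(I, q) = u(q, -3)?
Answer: 35344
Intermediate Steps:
l(I, q) = -3
J = 16/5 (J = 2 + (⅕)*6 = 2 + 6/5 = 16/5 ≈ 3.2000)
C = -172 (C = -12 - 160 = -172)
(h(J, l(-4, -1)) + C)² = (-16 - 172)² = (-188)² = 35344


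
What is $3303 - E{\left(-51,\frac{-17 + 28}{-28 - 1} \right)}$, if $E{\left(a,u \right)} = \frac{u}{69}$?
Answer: $\frac{6609314}{2001} \approx 3303.0$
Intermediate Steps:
$E{\left(a,u \right)} = \frac{u}{69}$ ($E{\left(a,u \right)} = u \frac{1}{69} = \frac{u}{69}$)
$3303 - E{\left(-51,\frac{-17 + 28}{-28 - 1} \right)} = 3303 - \frac{\left(-17 + 28\right) \frac{1}{-28 - 1}}{69} = 3303 - \frac{11 \frac{1}{-29}}{69} = 3303 - \frac{11 \left(- \frac{1}{29}\right)}{69} = 3303 - \frac{1}{69} \left(- \frac{11}{29}\right) = 3303 - - \frac{11}{2001} = 3303 + \frac{11}{2001} = \frac{6609314}{2001}$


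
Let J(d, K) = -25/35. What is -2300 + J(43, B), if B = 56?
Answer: -16105/7 ≈ -2300.7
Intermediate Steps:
J(d, K) = -5/7 (J(d, K) = -25*1/35 = -5/7)
-2300 + J(43, B) = -2300 - 5/7 = -16105/7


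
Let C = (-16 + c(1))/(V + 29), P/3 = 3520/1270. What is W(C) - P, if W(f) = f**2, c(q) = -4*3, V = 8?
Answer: -1346096/173863 ≈ -7.7423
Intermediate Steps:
P = 1056/127 (P = 3*(3520/1270) = 3*(3520*(1/1270)) = 3*(352/127) = 1056/127 ≈ 8.3150)
c(q) = -12
C = -28/37 (C = (-16 - 12)/(8 + 29) = -28/37 ≈ -0.75676)
W(C) - P = (-28/37)**2 - 1*1056/127 = 784/1369 - 1056/127 = -1346096/173863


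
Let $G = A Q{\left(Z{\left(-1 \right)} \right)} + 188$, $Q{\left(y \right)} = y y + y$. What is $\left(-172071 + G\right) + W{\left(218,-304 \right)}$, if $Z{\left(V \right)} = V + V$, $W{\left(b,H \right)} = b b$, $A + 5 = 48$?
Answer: $-124273$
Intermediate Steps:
$A = 43$ ($A = -5 + 48 = 43$)
$W{\left(b,H \right)} = b^{2}$
$Z{\left(V \right)} = 2 V$
$Q{\left(y \right)} = y + y^{2}$ ($Q{\left(y \right)} = y^{2} + y = y + y^{2}$)
$G = 274$ ($G = 43 \cdot 2 \left(-1\right) \left(1 + 2 \left(-1\right)\right) + 188 = 43 \left(- 2 \left(1 - 2\right)\right) + 188 = 43 \left(\left(-2\right) \left(-1\right)\right) + 188 = 43 \cdot 2 + 188 = 86 + 188 = 274$)
$\left(-172071 + G\right) + W{\left(218,-304 \right)} = \left(-172071 + 274\right) + 218^{2} = -171797 + 47524 = -124273$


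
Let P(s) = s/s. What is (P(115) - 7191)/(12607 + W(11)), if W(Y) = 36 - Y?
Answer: -3595/6316 ≈ -0.56919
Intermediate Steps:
P(s) = 1
(P(115) - 7191)/(12607 + W(11)) = (1 - 7191)/(12607 + (36 - 1*11)) = -7190/(12607 + (36 - 11)) = -7190/(12607 + 25) = -7190/12632 = -7190*1/12632 = -3595/6316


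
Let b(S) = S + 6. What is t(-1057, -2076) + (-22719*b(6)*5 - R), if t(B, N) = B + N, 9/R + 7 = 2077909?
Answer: -315442377695/230878 ≈ -1.3663e+6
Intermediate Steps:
R = 1/230878 (R = 9/(-7 + 2077909) = 9/2077902 = 9*(1/2077902) = 1/230878 ≈ 4.3313e-6)
b(S) = 6 + S
t(-1057, -2076) + (-22719*b(6)*5 - R) = (-1057 - 2076) + (-22719*(6 + 6)*5 - 1*1/230878) = -3133 + (-272628*5 - 1/230878) = -3133 + (-22719*60 - 1/230878) = -3133 + (-1363140 - 1/230878) = -3133 - 314719036921/230878 = -315442377695/230878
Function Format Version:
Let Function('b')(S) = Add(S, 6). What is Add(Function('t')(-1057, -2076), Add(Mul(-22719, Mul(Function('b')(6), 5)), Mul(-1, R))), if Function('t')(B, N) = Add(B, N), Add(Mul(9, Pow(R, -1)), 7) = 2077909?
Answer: Rational(-315442377695, 230878) ≈ -1.3663e+6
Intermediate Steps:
R = Rational(1, 230878) (R = Mul(9, Pow(Add(-7, 2077909), -1)) = Mul(9, Pow(2077902, -1)) = Mul(9, Rational(1, 2077902)) = Rational(1, 230878) ≈ 4.3313e-6)
Function('b')(S) = Add(6, S)
Add(Function('t')(-1057, -2076), Add(Mul(-22719, Mul(Function('b')(6), 5)), Mul(-1, R))) = Add(Add(-1057, -2076), Add(Mul(-22719, Mul(Add(6, 6), 5)), Mul(-1, Rational(1, 230878)))) = Add(-3133, Add(Mul(-22719, Mul(12, 5)), Rational(-1, 230878))) = Add(-3133, Add(Mul(-22719, 60), Rational(-1, 230878))) = Add(-3133, Add(-1363140, Rational(-1, 230878))) = Add(-3133, Rational(-314719036921, 230878)) = Rational(-315442377695, 230878)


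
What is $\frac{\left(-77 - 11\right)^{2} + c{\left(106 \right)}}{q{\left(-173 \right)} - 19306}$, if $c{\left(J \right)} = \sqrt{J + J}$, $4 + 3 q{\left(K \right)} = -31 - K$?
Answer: $- \frac{1936}{4815} - \frac{\sqrt{53}}{9630} \approx -0.40283$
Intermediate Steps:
$q{\left(K \right)} = - \frac{35}{3} - \frac{K}{3}$ ($q{\left(K \right)} = - \frac{4}{3} + \frac{-31 - K}{3} = - \frac{4}{3} - \left(\frac{31}{3} + \frac{K}{3}\right) = - \frac{35}{3} - \frac{K}{3}$)
$c{\left(J \right)} = \sqrt{2} \sqrt{J}$ ($c{\left(J \right)} = \sqrt{2 J} = \sqrt{2} \sqrt{J}$)
$\frac{\left(-77 - 11\right)^{2} + c{\left(106 \right)}}{q{\left(-173 \right)} - 19306} = \frac{\left(-77 - 11\right)^{2} + \sqrt{2} \sqrt{106}}{\left(- \frac{35}{3} - - \frac{173}{3}\right) - 19306} = \frac{\left(-88\right)^{2} + 2 \sqrt{53}}{\left(- \frac{35}{3} + \frac{173}{3}\right) - 19306} = \frac{7744 + 2 \sqrt{53}}{46 - 19306} = \frac{7744 + 2 \sqrt{53}}{-19260} = \left(7744 + 2 \sqrt{53}\right) \left(- \frac{1}{19260}\right) = - \frac{1936}{4815} - \frac{\sqrt{53}}{9630}$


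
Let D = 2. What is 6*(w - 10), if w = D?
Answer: -48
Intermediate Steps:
w = 2
6*(w - 10) = 6*(2 - 10) = 6*(-8) = -48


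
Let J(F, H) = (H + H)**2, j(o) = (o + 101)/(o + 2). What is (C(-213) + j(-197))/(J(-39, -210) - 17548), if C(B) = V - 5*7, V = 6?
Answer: -1853/10325380 ≈ -0.00017946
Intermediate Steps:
j(o) = (101 + o)/(2 + o)
J(F, H) = 4*H**2 (J(F, H) = (2*H)**2 = 4*H**2)
C(B) = -29 (C(B) = 6 - 5*7 = 6 - 35 = -29)
(C(-213) + j(-197))/(J(-39, -210) - 17548) = (-29 + (101 - 197)/(2 - 197))/(4*(-210)**2 - 17548) = (-29 - 96/(-195))/(4*44100 - 17548) = (-29 - 1/195*(-96))/(176400 - 17548) = (-29 + 32/65)/158852 = -1853/65*1/158852 = -1853/10325380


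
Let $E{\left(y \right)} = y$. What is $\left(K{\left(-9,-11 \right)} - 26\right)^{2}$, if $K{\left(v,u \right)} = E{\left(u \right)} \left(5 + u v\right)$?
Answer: $1368900$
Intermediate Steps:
$K{\left(v,u \right)} = u \left(5 + u v\right)$
$\left(K{\left(-9,-11 \right)} - 26\right)^{2} = \left(- 11 \left(5 - -99\right) - 26\right)^{2} = \left(- 11 \left(5 + 99\right) - 26\right)^{2} = \left(\left(-11\right) 104 - 26\right)^{2} = \left(-1144 - 26\right)^{2} = \left(-1170\right)^{2} = 1368900$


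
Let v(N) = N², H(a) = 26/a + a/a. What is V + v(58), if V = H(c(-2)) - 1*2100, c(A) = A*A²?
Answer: 5047/4 ≈ 1261.8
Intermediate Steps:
c(A) = A³
H(a) = 1 + 26/a (H(a) = 26/a + 1 = 1 + 26/a)
V = -8409/4 (V = (26 + (-2)³)/((-2)³) - 1*2100 = (26 - 8)/(-8) - 2100 = -⅛*18 - 2100 = -9/4 - 2100 = -8409/4 ≈ -2102.3)
V + v(58) = -8409/4 + 58² = -8409/4 + 3364 = 5047/4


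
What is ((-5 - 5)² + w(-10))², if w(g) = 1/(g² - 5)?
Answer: 90269001/9025 ≈ 10002.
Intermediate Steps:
w(g) = 1/(-5 + g²)
((-5 - 5)² + w(-10))² = ((-5 - 5)² + 1/(-5 + (-10)²))² = ((-10)² + 1/(-5 + 100))² = (100 + 1/95)² = (9501/95)² = 90269001/9025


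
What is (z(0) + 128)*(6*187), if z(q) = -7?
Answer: 135762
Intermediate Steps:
(z(0) + 128)*(6*187) = (-7 + 128)*(6*187) = 121*1122 = 135762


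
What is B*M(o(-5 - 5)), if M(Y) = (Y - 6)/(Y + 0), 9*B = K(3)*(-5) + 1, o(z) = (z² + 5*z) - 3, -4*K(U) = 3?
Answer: 779/1692 ≈ 0.46040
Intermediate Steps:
K(U) = -¾ (K(U) = -¼*3 = -¾)
o(z) = -3 + z² + 5*z
B = 19/36 (B = (-¾*(-5) + 1)/9 = (15/4 + 1)/9 = (⅑)*(19/4) = 19/36 ≈ 0.52778)
M(Y) = (-6 + Y)/Y
B*M(o(-5 - 5)) = 19*((-6 + (-3 + (-5 - 5)² + 5*(-5 - 5)))/(-3 + (-5 - 5)² + 5*(-5 - 5)))/36 = 19*((-6 + (-3 + (-10)² + 5*(-10)))/(-3 + (-10)² + 5*(-10)))/36 = 19*((-6 + (-3 + 100 - 50))/(-3 + 100 - 50))/36 = 19*((-6 + 47)/47)/36 = 19*((1/47)*41)/36 = (19/36)*(41/47) = 779/1692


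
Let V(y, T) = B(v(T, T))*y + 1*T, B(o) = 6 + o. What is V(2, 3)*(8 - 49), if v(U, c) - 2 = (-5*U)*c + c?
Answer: 2665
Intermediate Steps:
v(U, c) = 2 + c - 5*U*c (v(U, c) = 2 + ((-5*U)*c + c) = 2 + (-5*U*c + c) = 2 + (c - 5*U*c) = 2 + c - 5*U*c)
V(y, T) = T + y*(8 + T - 5*T²) (V(y, T) = (6 + (2 + T - 5*T*T))*y + 1*T = (6 + (2 + T - 5*T²))*y + T = (8 + T - 5*T²)*y + T = y*(8 + T - 5*T²) + T = T + y*(8 + T - 5*T²))
V(2, 3)*(8 - 49) = (3 + 2*(8 + 3 - 5*3²))*(8 - 49) = (3 + 2*(8 + 3 - 5*9))*(-41) = (3 + 2*(8 + 3 - 45))*(-41) = (3 + 2*(-34))*(-41) = (3 - 68)*(-41) = -65*(-41) = 2665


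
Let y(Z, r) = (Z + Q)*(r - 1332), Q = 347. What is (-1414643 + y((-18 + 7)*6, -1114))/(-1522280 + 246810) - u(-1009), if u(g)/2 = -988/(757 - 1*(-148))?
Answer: 884522133/230860070 ≈ 3.8314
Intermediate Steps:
u(g) = -1976/905 (u(g) = 2*(-988/(757 - 1*(-148))) = 2*(-988/(757 + 148)) = 2*(-988/905) = -1976/905)
y(Z, r) = (-1332 + r)*(347 + Z) (y(Z, r) = (Z + 347)*(r - 1332) = (347 + Z)*(-1332 + r) = (-1332 + r)*(347 + Z))
(-1414643 + y((-18 + 7)*6, -1114))/(-1522280 + 246810) - u(-1009) = (-1414643 + (-462204 - 1332*(-18 + 7)*6 + 347*(-1114) + ((-18 + 7)*6)*(-1114)))/(-1522280 + 246810) - 1*(-1976/905) = (-1414643 + (-462204 - (-14652)*6 - 386558 - 11*6*(-1114)))/(-1275470) + 1976/905 = (-1414643 + (-462204 - 1332*(-66) - 386558 - 66*(-1114)))*(-1/1275470) + 1976/905 = (-1414643 + (-462204 + 87912 - 386558 + 73524))*(-1/1275470) + 1976/905 = (-1414643 - 687326)*(-1/1275470) + 1976/905 = -2101969*(-1/1275470) + 1976/905 = 2101969/1275470 + 1976/905 = 884522133/230860070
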